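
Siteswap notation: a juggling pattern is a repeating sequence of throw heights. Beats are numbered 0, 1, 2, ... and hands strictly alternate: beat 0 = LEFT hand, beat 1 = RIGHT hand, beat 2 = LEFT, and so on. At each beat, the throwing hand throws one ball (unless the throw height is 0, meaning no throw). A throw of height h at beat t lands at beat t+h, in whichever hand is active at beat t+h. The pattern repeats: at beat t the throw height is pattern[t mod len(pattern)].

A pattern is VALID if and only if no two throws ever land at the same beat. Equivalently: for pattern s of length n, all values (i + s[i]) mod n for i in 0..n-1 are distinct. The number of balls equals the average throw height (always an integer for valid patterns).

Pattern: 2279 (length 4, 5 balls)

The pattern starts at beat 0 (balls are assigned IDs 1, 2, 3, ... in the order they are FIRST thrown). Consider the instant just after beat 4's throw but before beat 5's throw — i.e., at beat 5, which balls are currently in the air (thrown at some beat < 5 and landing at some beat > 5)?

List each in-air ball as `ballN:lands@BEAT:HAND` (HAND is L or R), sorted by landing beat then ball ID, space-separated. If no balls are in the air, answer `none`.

Answer: ball3:lands@6:L ball1:lands@9:R ball2:lands@12:L

Derivation:
Beat 0 (L): throw ball1 h=2 -> lands@2:L; in-air after throw: [b1@2:L]
Beat 1 (R): throw ball2 h=2 -> lands@3:R; in-air after throw: [b1@2:L b2@3:R]
Beat 2 (L): throw ball1 h=7 -> lands@9:R; in-air after throw: [b2@3:R b1@9:R]
Beat 3 (R): throw ball2 h=9 -> lands@12:L; in-air after throw: [b1@9:R b2@12:L]
Beat 4 (L): throw ball3 h=2 -> lands@6:L; in-air after throw: [b3@6:L b1@9:R b2@12:L]
Beat 5 (R): throw ball4 h=2 -> lands@7:R; in-air after throw: [b3@6:L b4@7:R b1@9:R b2@12:L]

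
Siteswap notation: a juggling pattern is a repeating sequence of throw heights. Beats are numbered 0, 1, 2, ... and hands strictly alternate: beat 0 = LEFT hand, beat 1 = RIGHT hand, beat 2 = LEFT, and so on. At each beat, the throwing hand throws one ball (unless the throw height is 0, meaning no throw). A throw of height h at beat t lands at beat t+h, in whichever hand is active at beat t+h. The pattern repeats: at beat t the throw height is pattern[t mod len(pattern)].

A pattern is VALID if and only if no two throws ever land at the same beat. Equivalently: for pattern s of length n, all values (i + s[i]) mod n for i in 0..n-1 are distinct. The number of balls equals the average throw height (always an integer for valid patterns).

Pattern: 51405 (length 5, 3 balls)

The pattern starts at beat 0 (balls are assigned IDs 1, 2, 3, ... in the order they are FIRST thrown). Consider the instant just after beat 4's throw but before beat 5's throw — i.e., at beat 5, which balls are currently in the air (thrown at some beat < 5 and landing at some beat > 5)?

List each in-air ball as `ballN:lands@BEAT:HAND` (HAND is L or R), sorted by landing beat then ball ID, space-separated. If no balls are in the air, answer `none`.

Answer: ball2:lands@6:L ball3:lands@9:R

Derivation:
Beat 0 (L): throw ball1 h=5 -> lands@5:R; in-air after throw: [b1@5:R]
Beat 1 (R): throw ball2 h=1 -> lands@2:L; in-air after throw: [b2@2:L b1@5:R]
Beat 2 (L): throw ball2 h=4 -> lands@6:L; in-air after throw: [b1@5:R b2@6:L]
Beat 4 (L): throw ball3 h=5 -> lands@9:R; in-air after throw: [b1@5:R b2@6:L b3@9:R]
Beat 5 (R): throw ball1 h=5 -> lands@10:L; in-air after throw: [b2@6:L b3@9:R b1@10:L]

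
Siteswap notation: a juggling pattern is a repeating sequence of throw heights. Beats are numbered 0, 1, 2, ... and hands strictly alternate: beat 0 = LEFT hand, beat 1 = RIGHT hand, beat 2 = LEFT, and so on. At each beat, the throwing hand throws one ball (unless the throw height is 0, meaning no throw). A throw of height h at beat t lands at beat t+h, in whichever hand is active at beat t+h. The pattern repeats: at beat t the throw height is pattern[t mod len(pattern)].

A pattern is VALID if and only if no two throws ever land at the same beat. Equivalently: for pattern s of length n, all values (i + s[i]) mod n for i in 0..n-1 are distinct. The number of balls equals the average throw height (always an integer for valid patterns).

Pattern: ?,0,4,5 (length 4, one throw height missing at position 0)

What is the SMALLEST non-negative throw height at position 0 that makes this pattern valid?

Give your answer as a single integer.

Answer: 3

Derivation:
i=0: s[i]=? (unknown)
i=1: (1 + 0) mod 4 = 1
i=2: (2 + 4) mod 4 = 2
i=3: (3 + 5) mod 4 = 0
Known residues: [0, 1, 2]; need a permutation of 0..3, so missing residue r = 3
Need (0 + s) mod 4 = 3; smallest s = (3 - 0) mod 4 = 3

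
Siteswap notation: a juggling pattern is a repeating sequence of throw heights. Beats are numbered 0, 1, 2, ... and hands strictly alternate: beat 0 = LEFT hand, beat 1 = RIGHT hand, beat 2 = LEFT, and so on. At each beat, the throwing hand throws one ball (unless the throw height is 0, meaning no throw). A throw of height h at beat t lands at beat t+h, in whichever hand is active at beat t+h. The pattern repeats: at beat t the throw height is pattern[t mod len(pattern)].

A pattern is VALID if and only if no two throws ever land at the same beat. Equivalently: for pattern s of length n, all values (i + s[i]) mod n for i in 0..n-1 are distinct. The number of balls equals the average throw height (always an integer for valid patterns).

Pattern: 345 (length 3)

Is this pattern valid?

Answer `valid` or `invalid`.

Answer: valid

Derivation:
i=0: (i + s[i]) mod n = (0 + 3) mod 3 = 0
i=1: (i + s[i]) mod n = (1 + 4) mod 3 = 2
i=2: (i + s[i]) mod n = (2 + 5) mod 3 = 1
Residues: [0, 2, 1], distinct: True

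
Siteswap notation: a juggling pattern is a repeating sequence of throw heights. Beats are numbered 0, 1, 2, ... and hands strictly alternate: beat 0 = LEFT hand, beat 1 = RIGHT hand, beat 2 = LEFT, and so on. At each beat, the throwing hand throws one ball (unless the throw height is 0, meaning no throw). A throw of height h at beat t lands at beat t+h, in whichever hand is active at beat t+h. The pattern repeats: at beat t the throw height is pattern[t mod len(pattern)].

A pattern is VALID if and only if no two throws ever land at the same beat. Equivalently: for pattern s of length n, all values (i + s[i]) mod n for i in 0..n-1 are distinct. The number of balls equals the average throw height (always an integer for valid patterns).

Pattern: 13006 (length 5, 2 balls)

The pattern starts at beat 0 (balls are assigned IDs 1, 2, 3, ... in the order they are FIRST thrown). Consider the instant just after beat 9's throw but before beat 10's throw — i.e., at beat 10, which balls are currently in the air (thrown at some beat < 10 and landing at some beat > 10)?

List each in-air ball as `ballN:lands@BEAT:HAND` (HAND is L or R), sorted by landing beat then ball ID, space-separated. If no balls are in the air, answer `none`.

Beat 0 (L): throw ball1 h=1 -> lands@1:R; in-air after throw: [b1@1:R]
Beat 1 (R): throw ball1 h=3 -> lands@4:L; in-air after throw: [b1@4:L]
Beat 4 (L): throw ball1 h=6 -> lands@10:L; in-air after throw: [b1@10:L]
Beat 5 (R): throw ball2 h=1 -> lands@6:L; in-air after throw: [b2@6:L b1@10:L]
Beat 6 (L): throw ball2 h=3 -> lands@9:R; in-air after throw: [b2@9:R b1@10:L]
Beat 9 (R): throw ball2 h=6 -> lands@15:R; in-air after throw: [b1@10:L b2@15:R]
Beat 10 (L): throw ball1 h=1 -> lands@11:R; in-air after throw: [b1@11:R b2@15:R]

Answer: ball2:lands@15:R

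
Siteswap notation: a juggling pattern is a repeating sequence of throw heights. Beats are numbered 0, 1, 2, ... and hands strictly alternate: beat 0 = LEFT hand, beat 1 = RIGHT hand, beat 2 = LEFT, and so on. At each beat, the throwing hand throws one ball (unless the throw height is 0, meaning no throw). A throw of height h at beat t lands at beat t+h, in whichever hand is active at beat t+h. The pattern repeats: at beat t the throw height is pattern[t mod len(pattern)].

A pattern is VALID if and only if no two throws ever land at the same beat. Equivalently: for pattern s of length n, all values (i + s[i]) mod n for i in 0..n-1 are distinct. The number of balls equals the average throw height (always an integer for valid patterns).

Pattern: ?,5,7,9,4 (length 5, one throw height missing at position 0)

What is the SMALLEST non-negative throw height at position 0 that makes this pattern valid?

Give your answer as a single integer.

Answer: 0

Derivation:
i=0: s[i]=? (unknown)
i=1: (1 + 5) mod 5 = 1
i=2: (2 + 7) mod 5 = 4
i=3: (3 + 9) mod 5 = 2
i=4: (4 + 4) mod 5 = 3
Known residues: [1, 2, 3, 4]; need a permutation of 0..4, so missing residue r = 0
Need (0 + s) mod 5 = 0; smallest s = (0 - 0) mod 5 = 0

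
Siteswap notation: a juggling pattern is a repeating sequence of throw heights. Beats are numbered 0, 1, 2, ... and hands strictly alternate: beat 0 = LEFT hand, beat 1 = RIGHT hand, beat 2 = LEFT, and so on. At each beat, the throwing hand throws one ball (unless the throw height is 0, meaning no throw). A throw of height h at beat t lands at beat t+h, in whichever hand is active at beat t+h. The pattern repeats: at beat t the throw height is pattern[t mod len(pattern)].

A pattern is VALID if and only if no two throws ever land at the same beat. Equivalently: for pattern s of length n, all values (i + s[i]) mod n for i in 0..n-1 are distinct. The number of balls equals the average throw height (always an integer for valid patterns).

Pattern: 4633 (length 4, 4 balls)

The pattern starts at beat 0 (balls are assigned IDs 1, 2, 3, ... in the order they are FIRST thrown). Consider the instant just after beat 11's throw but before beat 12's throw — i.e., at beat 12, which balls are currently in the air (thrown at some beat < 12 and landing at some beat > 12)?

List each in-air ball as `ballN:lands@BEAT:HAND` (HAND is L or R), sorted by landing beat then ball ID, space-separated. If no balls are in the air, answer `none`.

Beat 0 (L): throw ball1 h=4 -> lands@4:L; in-air after throw: [b1@4:L]
Beat 1 (R): throw ball2 h=6 -> lands@7:R; in-air after throw: [b1@4:L b2@7:R]
Beat 2 (L): throw ball3 h=3 -> lands@5:R; in-air after throw: [b1@4:L b3@5:R b2@7:R]
Beat 3 (R): throw ball4 h=3 -> lands@6:L; in-air after throw: [b1@4:L b3@5:R b4@6:L b2@7:R]
Beat 4 (L): throw ball1 h=4 -> lands@8:L; in-air after throw: [b3@5:R b4@6:L b2@7:R b1@8:L]
Beat 5 (R): throw ball3 h=6 -> lands@11:R; in-air after throw: [b4@6:L b2@7:R b1@8:L b3@11:R]
Beat 6 (L): throw ball4 h=3 -> lands@9:R; in-air after throw: [b2@7:R b1@8:L b4@9:R b3@11:R]
Beat 7 (R): throw ball2 h=3 -> lands@10:L; in-air after throw: [b1@8:L b4@9:R b2@10:L b3@11:R]
Beat 8 (L): throw ball1 h=4 -> lands@12:L; in-air after throw: [b4@9:R b2@10:L b3@11:R b1@12:L]
Beat 9 (R): throw ball4 h=6 -> lands@15:R; in-air after throw: [b2@10:L b3@11:R b1@12:L b4@15:R]
Beat 10 (L): throw ball2 h=3 -> lands@13:R; in-air after throw: [b3@11:R b1@12:L b2@13:R b4@15:R]
Beat 11 (R): throw ball3 h=3 -> lands@14:L; in-air after throw: [b1@12:L b2@13:R b3@14:L b4@15:R]
Beat 12 (L): throw ball1 h=4 -> lands@16:L; in-air after throw: [b2@13:R b3@14:L b4@15:R b1@16:L]

Answer: ball2:lands@13:R ball3:lands@14:L ball4:lands@15:R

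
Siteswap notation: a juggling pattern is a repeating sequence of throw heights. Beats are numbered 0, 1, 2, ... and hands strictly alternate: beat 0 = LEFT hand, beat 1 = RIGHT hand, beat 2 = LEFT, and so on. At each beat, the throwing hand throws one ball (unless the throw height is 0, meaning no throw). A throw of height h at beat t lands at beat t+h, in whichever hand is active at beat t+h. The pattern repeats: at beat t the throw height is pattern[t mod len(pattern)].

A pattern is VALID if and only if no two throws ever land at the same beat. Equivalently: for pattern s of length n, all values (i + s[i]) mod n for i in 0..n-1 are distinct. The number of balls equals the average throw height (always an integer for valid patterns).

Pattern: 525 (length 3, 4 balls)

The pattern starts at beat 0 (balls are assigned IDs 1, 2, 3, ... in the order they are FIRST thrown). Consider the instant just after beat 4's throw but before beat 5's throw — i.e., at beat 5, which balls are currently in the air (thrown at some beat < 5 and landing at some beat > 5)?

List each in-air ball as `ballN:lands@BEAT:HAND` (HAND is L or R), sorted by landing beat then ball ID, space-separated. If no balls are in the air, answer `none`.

Beat 0 (L): throw ball1 h=5 -> lands@5:R; in-air after throw: [b1@5:R]
Beat 1 (R): throw ball2 h=2 -> lands@3:R; in-air after throw: [b2@3:R b1@5:R]
Beat 2 (L): throw ball3 h=5 -> lands@7:R; in-air after throw: [b2@3:R b1@5:R b3@7:R]
Beat 3 (R): throw ball2 h=5 -> lands@8:L; in-air after throw: [b1@5:R b3@7:R b2@8:L]
Beat 4 (L): throw ball4 h=2 -> lands@6:L; in-air after throw: [b1@5:R b4@6:L b3@7:R b2@8:L]
Beat 5 (R): throw ball1 h=5 -> lands@10:L; in-air after throw: [b4@6:L b3@7:R b2@8:L b1@10:L]

Answer: ball4:lands@6:L ball3:lands@7:R ball2:lands@8:L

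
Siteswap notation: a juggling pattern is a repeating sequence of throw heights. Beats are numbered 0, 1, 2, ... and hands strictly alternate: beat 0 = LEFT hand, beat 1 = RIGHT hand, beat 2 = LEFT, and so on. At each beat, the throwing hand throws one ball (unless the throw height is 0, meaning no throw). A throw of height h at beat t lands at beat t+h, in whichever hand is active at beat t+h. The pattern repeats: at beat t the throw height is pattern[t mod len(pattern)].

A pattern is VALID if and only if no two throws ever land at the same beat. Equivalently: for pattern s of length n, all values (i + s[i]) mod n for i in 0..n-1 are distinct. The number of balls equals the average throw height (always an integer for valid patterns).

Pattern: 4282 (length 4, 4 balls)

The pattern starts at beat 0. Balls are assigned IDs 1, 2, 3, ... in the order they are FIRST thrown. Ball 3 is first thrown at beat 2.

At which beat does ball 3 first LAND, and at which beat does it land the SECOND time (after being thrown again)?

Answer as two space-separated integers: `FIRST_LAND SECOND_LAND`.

Answer: 10 18

Derivation:
Beat 0 (L): throw ball1 h=4 -> lands@4:L; in-air after throw: [b1@4:L]
Beat 1 (R): throw ball2 h=2 -> lands@3:R; in-air after throw: [b2@3:R b1@4:L]
Beat 2 (L): throw ball3 h=8 -> lands@10:L; in-air after throw: [b2@3:R b1@4:L b3@10:L]
Beat 3 (R): throw ball2 h=2 -> lands@5:R; in-air after throw: [b1@4:L b2@5:R b3@10:L]
Beat 4 (L): throw ball1 h=4 -> lands@8:L; in-air after throw: [b2@5:R b1@8:L b3@10:L]
Beat 5 (R): throw ball2 h=2 -> lands@7:R; in-air after throw: [b2@7:R b1@8:L b3@10:L]
Beat 6 (L): throw ball4 h=8 -> lands@14:L; in-air after throw: [b2@7:R b1@8:L b3@10:L b4@14:L]
Beat 7 (R): throw ball2 h=2 -> lands@9:R; in-air after throw: [b1@8:L b2@9:R b3@10:L b4@14:L]
Beat 8 (L): throw ball1 h=4 -> lands@12:L; in-air after throw: [b2@9:R b3@10:L b1@12:L b4@14:L]
Beat 9 (R): throw ball2 h=2 -> lands@11:R; in-air after throw: [b3@10:L b2@11:R b1@12:L b4@14:L]
Beat 10 (L): throw ball3 h=8 -> lands@18:L; in-air after throw: [b2@11:R b1@12:L b4@14:L b3@18:L]
Beat 11 (R): throw ball2 h=2 -> lands@13:R; in-air after throw: [b1@12:L b2@13:R b4@14:L b3@18:L]
Beat 12 (L): throw ball1 h=4 -> lands@16:L; in-air after throw: [b2@13:R b4@14:L b1@16:L b3@18:L]
Beat 13 (R): throw ball2 h=2 -> lands@15:R; in-air after throw: [b4@14:L b2@15:R b1@16:L b3@18:L]
Beat 14 (L): throw ball4 h=8 -> lands@22:L; in-air after throw: [b2@15:R b1@16:L b3@18:L b4@22:L]
Beat 15 (R): throw ball2 h=2 -> lands@17:R; in-air after throw: [b1@16:L b2@17:R b3@18:L b4@22:L]
Beat 16 (L): throw ball1 h=4 -> lands@20:L; in-air after throw: [b2@17:R b3@18:L b1@20:L b4@22:L]
Beat 17 (R): throw ball2 h=2 -> lands@19:R; in-air after throw: [b3@18:L b2@19:R b1@20:L b4@22:L]
Beat 18 (L): throw ball3 h=8 -> lands@26:L; in-air after throw: [b2@19:R b1@20:L b4@22:L b3@26:L]
Ball 3: thrown@2 h=8 -> first land @10; rethrown@10 h=8 -> second land @18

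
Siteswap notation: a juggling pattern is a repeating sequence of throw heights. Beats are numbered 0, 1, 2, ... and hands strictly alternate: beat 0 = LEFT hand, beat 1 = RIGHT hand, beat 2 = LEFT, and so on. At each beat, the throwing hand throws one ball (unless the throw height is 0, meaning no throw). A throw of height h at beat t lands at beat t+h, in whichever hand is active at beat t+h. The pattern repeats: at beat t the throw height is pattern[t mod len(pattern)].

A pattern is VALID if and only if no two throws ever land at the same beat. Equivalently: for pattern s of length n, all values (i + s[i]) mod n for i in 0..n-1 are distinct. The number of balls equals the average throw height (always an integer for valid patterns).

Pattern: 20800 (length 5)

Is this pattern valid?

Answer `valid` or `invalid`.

i=0: (i + s[i]) mod n = (0 + 2) mod 5 = 2
i=1: (i + s[i]) mod n = (1 + 0) mod 5 = 1
i=2: (i + s[i]) mod n = (2 + 8) mod 5 = 0
i=3: (i + s[i]) mod n = (3 + 0) mod 5 = 3
i=4: (i + s[i]) mod n = (4 + 0) mod 5 = 4
Residues: [2, 1, 0, 3, 4], distinct: True

Answer: valid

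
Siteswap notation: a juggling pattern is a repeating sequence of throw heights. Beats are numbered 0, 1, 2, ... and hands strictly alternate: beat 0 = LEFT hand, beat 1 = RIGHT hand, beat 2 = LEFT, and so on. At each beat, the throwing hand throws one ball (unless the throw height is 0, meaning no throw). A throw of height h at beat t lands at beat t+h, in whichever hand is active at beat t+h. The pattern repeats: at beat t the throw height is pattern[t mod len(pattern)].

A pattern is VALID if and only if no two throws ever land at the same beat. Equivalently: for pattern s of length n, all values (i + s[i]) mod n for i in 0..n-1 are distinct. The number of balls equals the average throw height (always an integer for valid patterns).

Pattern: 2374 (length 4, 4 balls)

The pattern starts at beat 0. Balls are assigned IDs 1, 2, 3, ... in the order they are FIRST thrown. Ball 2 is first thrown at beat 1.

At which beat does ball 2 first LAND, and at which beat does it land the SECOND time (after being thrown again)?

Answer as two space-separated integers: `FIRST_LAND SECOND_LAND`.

Answer: 4 6

Derivation:
Beat 0 (L): throw ball1 h=2 -> lands@2:L; in-air after throw: [b1@2:L]
Beat 1 (R): throw ball2 h=3 -> lands@4:L; in-air after throw: [b1@2:L b2@4:L]
Beat 2 (L): throw ball1 h=7 -> lands@9:R; in-air after throw: [b2@4:L b1@9:R]
Beat 3 (R): throw ball3 h=4 -> lands@7:R; in-air after throw: [b2@4:L b3@7:R b1@9:R]
Beat 4 (L): throw ball2 h=2 -> lands@6:L; in-air after throw: [b2@6:L b3@7:R b1@9:R]
Beat 5 (R): throw ball4 h=3 -> lands@8:L; in-air after throw: [b2@6:L b3@7:R b4@8:L b1@9:R]
Beat 6 (L): throw ball2 h=7 -> lands@13:R; in-air after throw: [b3@7:R b4@8:L b1@9:R b2@13:R]
Ball 2: thrown@1 h=3 -> first land @4; rethrown@4 h=2 -> second land @6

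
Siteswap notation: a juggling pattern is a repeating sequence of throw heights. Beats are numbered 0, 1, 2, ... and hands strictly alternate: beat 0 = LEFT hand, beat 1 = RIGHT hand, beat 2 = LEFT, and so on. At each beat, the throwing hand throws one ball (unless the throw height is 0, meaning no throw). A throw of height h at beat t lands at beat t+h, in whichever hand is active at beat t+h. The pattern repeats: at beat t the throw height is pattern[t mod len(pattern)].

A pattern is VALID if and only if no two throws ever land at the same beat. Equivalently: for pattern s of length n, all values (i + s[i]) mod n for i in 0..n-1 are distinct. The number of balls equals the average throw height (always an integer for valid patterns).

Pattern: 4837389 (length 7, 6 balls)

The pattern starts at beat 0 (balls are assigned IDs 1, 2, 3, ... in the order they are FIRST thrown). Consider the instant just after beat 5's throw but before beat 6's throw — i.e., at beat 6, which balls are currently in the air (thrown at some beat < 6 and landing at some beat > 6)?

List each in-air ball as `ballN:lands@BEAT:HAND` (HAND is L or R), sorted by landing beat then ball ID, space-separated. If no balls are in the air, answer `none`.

Answer: ball1:lands@7:R ball2:lands@9:R ball4:lands@10:L ball3:lands@13:R

Derivation:
Beat 0 (L): throw ball1 h=4 -> lands@4:L; in-air after throw: [b1@4:L]
Beat 1 (R): throw ball2 h=8 -> lands@9:R; in-air after throw: [b1@4:L b2@9:R]
Beat 2 (L): throw ball3 h=3 -> lands@5:R; in-air after throw: [b1@4:L b3@5:R b2@9:R]
Beat 3 (R): throw ball4 h=7 -> lands@10:L; in-air after throw: [b1@4:L b3@5:R b2@9:R b4@10:L]
Beat 4 (L): throw ball1 h=3 -> lands@7:R; in-air after throw: [b3@5:R b1@7:R b2@9:R b4@10:L]
Beat 5 (R): throw ball3 h=8 -> lands@13:R; in-air after throw: [b1@7:R b2@9:R b4@10:L b3@13:R]
Beat 6 (L): throw ball5 h=9 -> lands@15:R; in-air after throw: [b1@7:R b2@9:R b4@10:L b3@13:R b5@15:R]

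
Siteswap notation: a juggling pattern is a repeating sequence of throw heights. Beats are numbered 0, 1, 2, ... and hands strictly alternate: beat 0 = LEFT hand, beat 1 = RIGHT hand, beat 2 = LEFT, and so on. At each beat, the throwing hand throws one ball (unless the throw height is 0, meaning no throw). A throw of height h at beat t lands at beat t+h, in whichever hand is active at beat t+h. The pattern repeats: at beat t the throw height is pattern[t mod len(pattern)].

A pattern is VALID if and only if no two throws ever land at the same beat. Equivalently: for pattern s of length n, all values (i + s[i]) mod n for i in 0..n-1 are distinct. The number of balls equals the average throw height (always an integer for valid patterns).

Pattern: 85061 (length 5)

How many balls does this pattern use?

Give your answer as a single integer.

Answer: 4

Derivation:
Pattern = [8, 5, 0, 6, 1], length n = 5
  position 0: throw height = 8, running sum = 8
  position 1: throw height = 5, running sum = 13
  position 2: throw height = 0, running sum = 13
  position 3: throw height = 6, running sum = 19
  position 4: throw height = 1, running sum = 20
Total sum = 20; balls = sum / n = 20 / 5 = 4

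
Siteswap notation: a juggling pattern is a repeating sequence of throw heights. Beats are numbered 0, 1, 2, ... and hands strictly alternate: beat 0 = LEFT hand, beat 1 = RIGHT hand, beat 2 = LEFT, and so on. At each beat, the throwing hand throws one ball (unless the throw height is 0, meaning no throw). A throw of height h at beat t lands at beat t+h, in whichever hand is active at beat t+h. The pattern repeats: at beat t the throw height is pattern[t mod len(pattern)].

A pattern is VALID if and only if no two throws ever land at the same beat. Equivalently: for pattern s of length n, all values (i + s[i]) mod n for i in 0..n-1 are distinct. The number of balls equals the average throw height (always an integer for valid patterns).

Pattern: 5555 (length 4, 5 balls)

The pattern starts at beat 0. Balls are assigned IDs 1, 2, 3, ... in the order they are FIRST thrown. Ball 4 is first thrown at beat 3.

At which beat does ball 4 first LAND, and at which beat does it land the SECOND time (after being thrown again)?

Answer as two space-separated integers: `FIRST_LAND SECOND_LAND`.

Beat 0 (L): throw ball1 h=5 -> lands@5:R; in-air after throw: [b1@5:R]
Beat 1 (R): throw ball2 h=5 -> lands@6:L; in-air after throw: [b1@5:R b2@6:L]
Beat 2 (L): throw ball3 h=5 -> lands@7:R; in-air after throw: [b1@5:R b2@6:L b3@7:R]
Beat 3 (R): throw ball4 h=5 -> lands@8:L; in-air after throw: [b1@5:R b2@6:L b3@7:R b4@8:L]
Beat 4 (L): throw ball5 h=5 -> lands@9:R; in-air after throw: [b1@5:R b2@6:L b3@7:R b4@8:L b5@9:R]
Beat 5 (R): throw ball1 h=5 -> lands@10:L; in-air after throw: [b2@6:L b3@7:R b4@8:L b5@9:R b1@10:L]
Beat 6 (L): throw ball2 h=5 -> lands@11:R; in-air after throw: [b3@7:R b4@8:L b5@9:R b1@10:L b2@11:R]
Beat 7 (R): throw ball3 h=5 -> lands@12:L; in-air after throw: [b4@8:L b5@9:R b1@10:L b2@11:R b3@12:L]
Beat 8 (L): throw ball4 h=5 -> lands@13:R; in-air after throw: [b5@9:R b1@10:L b2@11:R b3@12:L b4@13:R]
Beat 9 (R): throw ball5 h=5 -> lands@14:L; in-air after throw: [b1@10:L b2@11:R b3@12:L b4@13:R b5@14:L]
Beat 10 (L): throw ball1 h=5 -> lands@15:R; in-air after throw: [b2@11:R b3@12:L b4@13:R b5@14:L b1@15:R]
Beat 11 (R): throw ball2 h=5 -> lands@16:L; in-air after throw: [b3@12:L b4@13:R b5@14:L b1@15:R b2@16:L]
Beat 12 (L): throw ball3 h=5 -> lands@17:R; in-air after throw: [b4@13:R b5@14:L b1@15:R b2@16:L b3@17:R]
Ball 4: thrown@3 h=5 -> first land @8; rethrown@8 h=5 -> second land @13

Answer: 8 13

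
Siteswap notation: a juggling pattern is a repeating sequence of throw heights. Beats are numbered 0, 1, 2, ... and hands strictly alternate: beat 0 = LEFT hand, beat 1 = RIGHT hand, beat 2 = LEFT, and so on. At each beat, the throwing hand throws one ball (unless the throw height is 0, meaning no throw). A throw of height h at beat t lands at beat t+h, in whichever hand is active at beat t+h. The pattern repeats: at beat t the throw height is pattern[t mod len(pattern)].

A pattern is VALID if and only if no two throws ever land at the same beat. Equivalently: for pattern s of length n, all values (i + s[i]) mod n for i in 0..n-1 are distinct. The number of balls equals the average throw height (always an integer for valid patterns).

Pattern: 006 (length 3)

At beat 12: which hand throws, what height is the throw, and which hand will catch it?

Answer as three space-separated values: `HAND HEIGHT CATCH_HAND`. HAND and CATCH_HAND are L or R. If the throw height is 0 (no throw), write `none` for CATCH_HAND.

Beat 12: 12 mod 2 = 0, so hand = L
Throw height = pattern[12 mod 3] = pattern[0] = 0

Answer: L 0 none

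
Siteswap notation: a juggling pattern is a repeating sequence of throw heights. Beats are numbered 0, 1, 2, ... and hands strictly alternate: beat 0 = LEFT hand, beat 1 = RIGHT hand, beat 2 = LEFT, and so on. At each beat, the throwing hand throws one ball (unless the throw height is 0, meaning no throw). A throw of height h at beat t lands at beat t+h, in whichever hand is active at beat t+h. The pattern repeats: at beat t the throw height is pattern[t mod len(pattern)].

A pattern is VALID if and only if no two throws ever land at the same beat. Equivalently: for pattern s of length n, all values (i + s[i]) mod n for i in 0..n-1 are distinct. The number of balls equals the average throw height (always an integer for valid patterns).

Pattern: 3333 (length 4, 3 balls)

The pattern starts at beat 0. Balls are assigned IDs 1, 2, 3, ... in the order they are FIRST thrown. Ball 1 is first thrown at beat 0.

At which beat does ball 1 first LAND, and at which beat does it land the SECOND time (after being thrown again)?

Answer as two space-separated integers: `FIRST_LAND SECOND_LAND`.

Beat 0 (L): throw ball1 h=3 -> lands@3:R; in-air after throw: [b1@3:R]
Beat 1 (R): throw ball2 h=3 -> lands@4:L; in-air after throw: [b1@3:R b2@4:L]
Beat 2 (L): throw ball3 h=3 -> lands@5:R; in-air after throw: [b1@3:R b2@4:L b3@5:R]
Beat 3 (R): throw ball1 h=3 -> lands@6:L; in-air after throw: [b2@4:L b3@5:R b1@6:L]
Beat 4 (L): throw ball2 h=3 -> lands@7:R; in-air after throw: [b3@5:R b1@6:L b2@7:R]
Beat 5 (R): throw ball3 h=3 -> lands@8:L; in-air after throw: [b1@6:L b2@7:R b3@8:L]
Beat 6 (L): throw ball1 h=3 -> lands@9:R; in-air after throw: [b2@7:R b3@8:L b1@9:R]
Ball 1: thrown@0 h=3 -> first land @3; rethrown@3 h=3 -> second land @6

Answer: 3 6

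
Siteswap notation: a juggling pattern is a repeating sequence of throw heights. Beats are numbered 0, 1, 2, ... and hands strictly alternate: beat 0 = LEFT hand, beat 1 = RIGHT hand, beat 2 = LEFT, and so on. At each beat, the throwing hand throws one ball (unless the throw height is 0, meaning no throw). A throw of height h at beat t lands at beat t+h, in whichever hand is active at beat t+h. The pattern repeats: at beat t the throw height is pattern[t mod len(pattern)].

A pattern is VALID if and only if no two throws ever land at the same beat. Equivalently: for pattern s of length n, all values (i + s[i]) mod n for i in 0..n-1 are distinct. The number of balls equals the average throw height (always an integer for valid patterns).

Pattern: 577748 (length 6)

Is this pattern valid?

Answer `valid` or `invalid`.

i=0: (i + s[i]) mod n = (0 + 5) mod 6 = 5
i=1: (i + s[i]) mod n = (1 + 7) mod 6 = 2
i=2: (i + s[i]) mod n = (2 + 7) mod 6 = 3
i=3: (i + s[i]) mod n = (3 + 7) mod 6 = 4
i=4: (i + s[i]) mod n = (4 + 4) mod 6 = 2
i=5: (i + s[i]) mod n = (5 + 8) mod 6 = 1
Residues: [5, 2, 3, 4, 2, 1], distinct: False

Answer: invalid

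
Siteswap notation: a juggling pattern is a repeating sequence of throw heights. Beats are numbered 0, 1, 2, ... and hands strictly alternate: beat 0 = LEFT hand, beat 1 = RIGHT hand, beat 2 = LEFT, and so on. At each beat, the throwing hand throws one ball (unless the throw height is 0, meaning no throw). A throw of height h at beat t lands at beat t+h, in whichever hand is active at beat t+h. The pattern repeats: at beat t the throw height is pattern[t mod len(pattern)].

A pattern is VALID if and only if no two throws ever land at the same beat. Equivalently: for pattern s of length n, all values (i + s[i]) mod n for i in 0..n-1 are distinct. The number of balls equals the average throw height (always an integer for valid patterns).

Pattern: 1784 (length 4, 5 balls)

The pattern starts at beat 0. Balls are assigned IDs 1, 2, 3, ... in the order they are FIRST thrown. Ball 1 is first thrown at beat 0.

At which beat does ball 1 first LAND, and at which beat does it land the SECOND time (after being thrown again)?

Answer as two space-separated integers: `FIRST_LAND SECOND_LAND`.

Answer: 1 8

Derivation:
Beat 0 (L): throw ball1 h=1 -> lands@1:R; in-air after throw: [b1@1:R]
Beat 1 (R): throw ball1 h=7 -> lands@8:L; in-air after throw: [b1@8:L]
Beat 2 (L): throw ball2 h=8 -> lands@10:L; in-air after throw: [b1@8:L b2@10:L]
Beat 3 (R): throw ball3 h=4 -> lands@7:R; in-air after throw: [b3@7:R b1@8:L b2@10:L]
Beat 4 (L): throw ball4 h=1 -> lands@5:R; in-air after throw: [b4@5:R b3@7:R b1@8:L b2@10:L]
Beat 5 (R): throw ball4 h=7 -> lands@12:L; in-air after throw: [b3@7:R b1@8:L b2@10:L b4@12:L]
Beat 6 (L): throw ball5 h=8 -> lands@14:L; in-air after throw: [b3@7:R b1@8:L b2@10:L b4@12:L b5@14:L]
Beat 7 (R): throw ball3 h=4 -> lands@11:R; in-air after throw: [b1@8:L b2@10:L b3@11:R b4@12:L b5@14:L]
Beat 8 (L): throw ball1 h=1 -> lands@9:R; in-air after throw: [b1@9:R b2@10:L b3@11:R b4@12:L b5@14:L]
Ball 1: thrown@0 h=1 -> first land @1; rethrown@1 h=7 -> second land @8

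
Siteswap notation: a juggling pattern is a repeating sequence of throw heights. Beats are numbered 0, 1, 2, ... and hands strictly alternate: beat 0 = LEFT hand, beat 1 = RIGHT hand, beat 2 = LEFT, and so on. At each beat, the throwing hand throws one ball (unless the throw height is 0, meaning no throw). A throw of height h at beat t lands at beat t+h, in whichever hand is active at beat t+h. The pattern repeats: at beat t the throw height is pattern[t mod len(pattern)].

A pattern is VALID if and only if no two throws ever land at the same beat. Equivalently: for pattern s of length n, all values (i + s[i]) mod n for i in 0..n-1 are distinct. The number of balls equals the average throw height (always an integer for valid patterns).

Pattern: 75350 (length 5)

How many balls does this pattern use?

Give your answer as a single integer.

Pattern = [7, 5, 3, 5, 0], length n = 5
  position 0: throw height = 7, running sum = 7
  position 1: throw height = 5, running sum = 12
  position 2: throw height = 3, running sum = 15
  position 3: throw height = 5, running sum = 20
  position 4: throw height = 0, running sum = 20
Total sum = 20; balls = sum / n = 20 / 5 = 4

Answer: 4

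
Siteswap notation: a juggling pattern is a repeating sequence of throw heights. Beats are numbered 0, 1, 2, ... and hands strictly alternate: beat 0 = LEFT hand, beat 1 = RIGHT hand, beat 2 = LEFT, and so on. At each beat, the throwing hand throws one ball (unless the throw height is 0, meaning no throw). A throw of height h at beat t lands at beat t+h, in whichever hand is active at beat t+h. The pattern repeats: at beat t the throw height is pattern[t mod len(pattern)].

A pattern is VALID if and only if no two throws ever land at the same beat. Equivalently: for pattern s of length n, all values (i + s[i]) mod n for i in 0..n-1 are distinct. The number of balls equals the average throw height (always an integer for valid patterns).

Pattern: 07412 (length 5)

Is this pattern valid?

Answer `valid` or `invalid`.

i=0: (i + s[i]) mod n = (0 + 0) mod 5 = 0
i=1: (i + s[i]) mod n = (1 + 7) mod 5 = 3
i=2: (i + s[i]) mod n = (2 + 4) mod 5 = 1
i=3: (i + s[i]) mod n = (3 + 1) mod 5 = 4
i=4: (i + s[i]) mod n = (4 + 2) mod 5 = 1
Residues: [0, 3, 1, 4, 1], distinct: False

Answer: invalid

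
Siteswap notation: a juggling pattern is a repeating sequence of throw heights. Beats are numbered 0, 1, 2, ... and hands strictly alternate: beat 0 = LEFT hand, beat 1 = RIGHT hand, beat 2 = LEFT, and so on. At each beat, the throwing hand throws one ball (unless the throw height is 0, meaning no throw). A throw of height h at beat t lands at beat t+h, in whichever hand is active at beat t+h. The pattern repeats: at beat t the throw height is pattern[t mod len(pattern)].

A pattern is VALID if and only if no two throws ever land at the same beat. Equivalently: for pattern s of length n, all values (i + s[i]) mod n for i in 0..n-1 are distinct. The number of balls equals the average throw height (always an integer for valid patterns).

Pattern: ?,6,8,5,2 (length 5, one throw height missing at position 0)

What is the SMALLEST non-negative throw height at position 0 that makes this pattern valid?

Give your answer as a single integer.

i=0: s[i]=? (unknown)
i=1: (1 + 6) mod 5 = 2
i=2: (2 + 8) mod 5 = 0
i=3: (3 + 5) mod 5 = 3
i=4: (4 + 2) mod 5 = 1
Known residues: [0, 1, 2, 3]; need a permutation of 0..4, so missing residue r = 4
Need (0 + s) mod 5 = 4; smallest s = (4 - 0) mod 5 = 4

Answer: 4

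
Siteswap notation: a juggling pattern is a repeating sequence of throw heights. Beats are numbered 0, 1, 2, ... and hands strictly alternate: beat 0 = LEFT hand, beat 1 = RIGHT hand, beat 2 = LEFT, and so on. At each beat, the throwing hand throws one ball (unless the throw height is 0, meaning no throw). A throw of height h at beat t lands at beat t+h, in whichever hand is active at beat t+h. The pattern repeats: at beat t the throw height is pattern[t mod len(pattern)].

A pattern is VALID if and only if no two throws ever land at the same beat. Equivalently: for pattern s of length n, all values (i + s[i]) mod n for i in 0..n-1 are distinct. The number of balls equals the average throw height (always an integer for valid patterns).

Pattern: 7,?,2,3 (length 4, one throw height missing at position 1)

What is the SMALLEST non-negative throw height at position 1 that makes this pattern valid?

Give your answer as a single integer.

i=0: (0 + 7) mod 4 = 3
i=1: s[i]=? (unknown)
i=2: (2 + 2) mod 4 = 0
i=3: (3 + 3) mod 4 = 2
Known residues: [0, 2, 3]; need a permutation of 0..3, so missing residue r = 1
Need (1 + s) mod 4 = 1; smallest s = (1 - 1) mod 4 = 0

Answer: 0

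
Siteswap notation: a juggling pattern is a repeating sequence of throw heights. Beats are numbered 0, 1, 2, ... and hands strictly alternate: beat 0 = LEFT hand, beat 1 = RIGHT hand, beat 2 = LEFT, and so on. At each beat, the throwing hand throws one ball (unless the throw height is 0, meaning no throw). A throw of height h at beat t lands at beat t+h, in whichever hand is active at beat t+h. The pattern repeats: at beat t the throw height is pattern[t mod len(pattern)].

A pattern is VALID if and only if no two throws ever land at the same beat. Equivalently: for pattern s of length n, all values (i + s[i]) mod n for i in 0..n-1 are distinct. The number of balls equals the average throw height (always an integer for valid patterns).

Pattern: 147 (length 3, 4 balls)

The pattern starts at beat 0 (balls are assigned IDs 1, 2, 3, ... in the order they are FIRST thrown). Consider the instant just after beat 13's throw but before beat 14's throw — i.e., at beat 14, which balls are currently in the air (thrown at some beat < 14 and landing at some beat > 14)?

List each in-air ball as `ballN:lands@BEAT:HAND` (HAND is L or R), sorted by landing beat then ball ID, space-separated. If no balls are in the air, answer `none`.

Beat 0 (L): throw ball1 h=1 -> lands@1:R; in-air after throw: [b1@1:R]
Beat 1 (R): throw ball1 h=4 -> lands@5:R; in-air after throw: [b1@5:R]
Beat 2 (L): throw ball2 h=7 -> lands@9:R; in-air after throw: [b1@5:R b2@9:R]
Beat 3 (R): throw ball3 h=1 -> lands@4:L; in-air after throw: [b3@4:L b1@5:R b2@9:R]
Beat 4 (L): throw ball3 h=4 -> lands@8:L; in-air after throw: [b1@5:R b3@8:L b2@9:R]
Beat 5 (R): throw ball1 h=7 -> lands@12:L; in-air after throw: [b3@8:L b2@9:R b1@12:L]
Beat 6 (L): throw ball4 h=1 -> lands@7:R; in-air after throw: [b4@7:R b3@8:L b2@9:R b1@12:L]
Beat 7 (R): throw ball4 h=4 -> lands@11:R; in-air after throw: [b3@8:L b2@9:R b4@11:R b1@12:L]
Beat 8 (L): throw ball3 h=7 -> lands@15:R; in-air after throw: [b2@9:R b4@11:R b1@12:L b3@15:R]
Beat 9 (R): throw ball2 h=1 -> lands@10:L; in-air after throw: [b2@10:L b4@11:R b1@12:L b3@15:R]
Beat 10 (L): throw ball2 h=4 -> lands@14:L; in-air after throw: [b4@11:R b1@12:L b2@14:L b3@15:R]
Beat 11 (R): throw ball4 h=7 -> lands@18:L; in-air after throw: [b1@12:L b2@14:L b3@15:R b4@18:L]
Beat 12 (L): throw ball1 h=1 -> lands@13:R; in-air after throw: [b1@13:R b2@14:L b3@15:R b4@18:L]
Beat 13 (R): throw ball1 h=4 -> lands@17:R; in-air after throw: [b2@14:L b3@15:R b1@17:R b4@18:L]
Beat 14 (L): throw ball2 h=7 -> lands@21:R; in-air after throw: [b3@15:R b1@17:R b4@18:L b2@21:R]

Answer: ball3:lands@15:R ball1:lands@17:R ball4:lands@18:L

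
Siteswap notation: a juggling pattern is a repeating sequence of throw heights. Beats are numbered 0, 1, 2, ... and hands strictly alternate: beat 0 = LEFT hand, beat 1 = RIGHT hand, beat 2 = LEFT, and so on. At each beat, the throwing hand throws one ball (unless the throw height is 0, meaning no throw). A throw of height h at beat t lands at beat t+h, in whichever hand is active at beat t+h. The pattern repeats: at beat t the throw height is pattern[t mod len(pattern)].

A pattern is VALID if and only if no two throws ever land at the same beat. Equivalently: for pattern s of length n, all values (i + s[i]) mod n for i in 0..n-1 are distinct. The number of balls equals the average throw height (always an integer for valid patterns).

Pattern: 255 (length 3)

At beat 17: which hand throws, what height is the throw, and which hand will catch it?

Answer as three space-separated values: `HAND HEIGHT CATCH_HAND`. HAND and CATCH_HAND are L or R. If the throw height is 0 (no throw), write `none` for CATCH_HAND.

Answer: R 5 L

Derivation:
Beat 17: 17 mod 2 = 1, so hand = R
Throw height = pattern[17 mod 3] = pattern[2] = 5
Lands at beat 17+5=22, 22 mod 2 = 0, so catch hand = L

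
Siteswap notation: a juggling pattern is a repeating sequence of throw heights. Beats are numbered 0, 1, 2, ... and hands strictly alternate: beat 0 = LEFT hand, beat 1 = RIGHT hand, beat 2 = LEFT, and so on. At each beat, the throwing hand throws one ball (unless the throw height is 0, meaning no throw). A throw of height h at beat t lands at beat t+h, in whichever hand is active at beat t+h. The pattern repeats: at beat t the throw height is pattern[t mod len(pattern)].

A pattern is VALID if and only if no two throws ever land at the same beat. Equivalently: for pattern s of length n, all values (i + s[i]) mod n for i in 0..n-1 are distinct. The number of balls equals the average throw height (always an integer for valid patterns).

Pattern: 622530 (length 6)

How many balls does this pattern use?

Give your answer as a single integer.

Pattern = [6, 2, 2, 5, 3, 0], length n = 6
  position 0: throw height = 6, running sum = 6
  position 1: throw height = 2, running sum = 8
  position 2: throw height = 2, running sum = 10
  position 3: throw height = 5, running sum = 15
  position 4: throw height = 3, running sum = 18
  position 5: throw height = 0, running sum = 18
Total sum = 18; balls = sum / n = 18 / 6 = 3

Answer: 3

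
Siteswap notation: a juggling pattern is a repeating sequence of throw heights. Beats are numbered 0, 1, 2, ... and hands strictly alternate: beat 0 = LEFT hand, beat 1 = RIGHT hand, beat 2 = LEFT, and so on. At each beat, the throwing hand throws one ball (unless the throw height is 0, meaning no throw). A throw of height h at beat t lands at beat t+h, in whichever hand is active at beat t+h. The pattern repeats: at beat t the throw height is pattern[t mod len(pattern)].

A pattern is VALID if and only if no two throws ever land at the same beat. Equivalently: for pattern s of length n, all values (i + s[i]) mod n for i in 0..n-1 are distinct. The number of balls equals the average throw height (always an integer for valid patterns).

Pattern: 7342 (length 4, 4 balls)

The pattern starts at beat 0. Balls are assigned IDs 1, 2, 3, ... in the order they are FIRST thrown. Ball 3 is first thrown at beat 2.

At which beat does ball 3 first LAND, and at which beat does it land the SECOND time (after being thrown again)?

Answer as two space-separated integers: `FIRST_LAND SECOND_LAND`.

Answer: 6 10

Derivation:
Beat 0 (L): throw ball1 h=7 -> lands@7:R; in-air after throw: [b1@7:R]
Beat 1 (R): throw ball2 h=3 -> lands@4:L; in-air after throw: [b2@4:L b1@7:R]
Beat 2 (L): throw ball3 h=4 -> lands@6:L; in-air after throw: [b2@4:L b3@6:L b1@7:R]
Beat 3 (R): throw ball4 h=2 -> lands@5:R; in-air after throw: [b2@4:L b4@5:R b3@6:L b1@7:R]
Beat 4 (L): throw ball2 h=7 -> lands@11:R; in-air after throw: [b4@5:R b3@6:L b1@7:R b2@11:R]
Beat 5 (R): throw ball4 h=3 -> lands@8:L; in-air after throw: [b3@6:L b1@7:R b4@8:L b2@11:R]
Beat 6 (L): throw ball3 h=4 -> lands@10:L; in-air after throw: [b1@7:R b4@8:L b3@10:L b2@11:R]
Beat 7 (R): throw ball1 h=2 -> lands@9:R; in-air after throw: [b4@8:L b1@9:R b3@10:L b2@11:R]
Beat 8 (L): throw ball4 h=7 -> lands@15:R; in-air after throw: [b1@9:R b3@10:L b2@11:R b4@15:R]
Beat 9 (R): throw ball1 h=3 -> lands@12:L; in-air after throw: [b3@10:L b2@11:R b1@12:L b4@15:R]
Beat 10 (L): throw ball3 h=4 -> lands@14:L; in-air after throw: [b2@11:R b1@12:L b3@14:L b4@15:R]
Ball 3: thrown@2 h=4 -> first land @6; rethrown@6 h=4 -> second land @10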